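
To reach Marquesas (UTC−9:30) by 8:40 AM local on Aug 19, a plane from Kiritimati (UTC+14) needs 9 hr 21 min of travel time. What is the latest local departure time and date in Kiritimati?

10:49 PM on August 19

Target arrival in UTC: 8:40 AM + 9:30 = 6:10 PM on Aug 19.
Subtract 9 hours and 21 minutes → departure 8:49 AM UTC on Aug 19.
Kiritimati is UTC+14:00: 8:49 AM + 14:00 = 10:49 PM on Aug 19.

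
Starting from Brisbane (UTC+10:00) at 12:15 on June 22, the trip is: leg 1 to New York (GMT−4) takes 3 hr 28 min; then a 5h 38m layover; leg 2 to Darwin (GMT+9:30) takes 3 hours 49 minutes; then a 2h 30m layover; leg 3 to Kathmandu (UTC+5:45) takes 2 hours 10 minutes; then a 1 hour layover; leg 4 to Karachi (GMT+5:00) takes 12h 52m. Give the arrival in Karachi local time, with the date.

14:42 on Jun 23

Convert departure to UTC: 12:15 − 10:00 = 02:15 UTC on Jun 22.
Add 3 hours and 28 minutes leg 1 → 05:43 UTC.
Add 5 hours and 38 minutes layover in New York → 11:21 UTC.
Add 3 hours 49 minutes leg 2 → 15:10 UTC.
Add 2 hours 30 minutes layover in Darwin → 17:40 UTC.
Add 2 hours 10 minutes leg 3 → 19:50 UTC.
Add 1 hour layover in Kathmandu → 20:50 UTC.
Add 12 hours and 52 minutes leg 4 → 09:42 UTC (Jun 23).
Karachi is UTC+5:00, so local arrival = 09:42 + 5:00 = 14:42 on Jun 23.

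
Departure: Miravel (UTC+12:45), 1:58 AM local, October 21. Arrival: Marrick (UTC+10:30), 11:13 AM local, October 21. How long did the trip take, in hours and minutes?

Departure in UTC: 1:58 AM − 12:45 = 1:13 PM on Oct 20.
Arrival in UTC: 11:13 AM − 10:30 = 12:43 AM on Oct 21.
Elapsed = 12:43 AM − 1:13 PM (+1 day) = 11 hours 30 minutes.

11 hours 30 minutes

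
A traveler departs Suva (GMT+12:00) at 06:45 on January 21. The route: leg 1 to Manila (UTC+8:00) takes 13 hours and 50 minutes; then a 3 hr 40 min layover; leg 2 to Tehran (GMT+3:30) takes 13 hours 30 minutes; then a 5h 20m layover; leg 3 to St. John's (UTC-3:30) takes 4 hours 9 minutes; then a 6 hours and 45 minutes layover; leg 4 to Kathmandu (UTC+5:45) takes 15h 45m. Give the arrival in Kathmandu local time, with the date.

Convert departure to UTC: 06:45 − 12:00 = 18:45 UTC on Jan 20.
Add 13 hours 50 minutes leg 1 → 08:35 UTC (Jan 21).
Add 3 hours 40 minutes layover in Manila → 12:15 UTC.
Add 13 hours 30 minutes leg 2 → 01:45 UTC (Jan 22).
Add 5 hours 20 minutes layover in Tehran → 07:05 UTC.
Add 4 hours and 9 minutes leg 3 → 11:14 UTC.
Add 6 hours and 45 minutes layover in St. John's → 17:59 UTC.
Add 15 hours and 45 minutes leg 4 → 09:44 UTC (Jan 23).
Kathmandu is UTC+5:45, so local arrival = 09:44 + 5:45 = 15:29 on Jan 23.

15:29 on Jan 23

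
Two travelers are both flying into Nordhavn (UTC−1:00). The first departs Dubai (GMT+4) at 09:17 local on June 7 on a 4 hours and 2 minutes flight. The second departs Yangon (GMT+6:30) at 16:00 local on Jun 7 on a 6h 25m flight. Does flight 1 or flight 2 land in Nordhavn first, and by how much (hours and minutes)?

the first, by 6 hours 36 minutes

Flight 1 in UTC: 09:17 − 4:00 = 05:17 on Jun 7.
+4 hours and 2 minutes → arrive 09:19 UTC on Jun 7.
Flight 2 in UTC: 16:00 − 6:30 = 09:30 on Jun 7.
+6 hours and 25 minutes → arrive 15:55 UTC on Jun 7.
Flight 1 lands earlier by 6 hours 36 minutes.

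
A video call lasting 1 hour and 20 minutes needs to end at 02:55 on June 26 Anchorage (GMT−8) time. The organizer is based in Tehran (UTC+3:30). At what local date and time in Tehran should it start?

13:05 on Jun 26

Target end time in UTC: 02:55 + 8:00 = 10:55 on Jun 26.
Subtract 1 hour 20 minutes → start 09:35 UTC on Jun 26.
Tehran is UTC+3:30: 09:35 + 3:30 = 13:05 on Jun 26.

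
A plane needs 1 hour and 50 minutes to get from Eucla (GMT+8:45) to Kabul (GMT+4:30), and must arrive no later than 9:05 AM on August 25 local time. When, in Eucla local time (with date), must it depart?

11:30 AM on August 25

Target arrival in UTC: 9:05 AM − 4:30 = 4:35 AM on Aug 25.
Subtract 1 hour and 50 minutes → departure 2:45 AM UTC on Aug 25.
Eucla is UTC+8:45: 2:45 AM + 8:45 = 11:30 AM on Aug 25.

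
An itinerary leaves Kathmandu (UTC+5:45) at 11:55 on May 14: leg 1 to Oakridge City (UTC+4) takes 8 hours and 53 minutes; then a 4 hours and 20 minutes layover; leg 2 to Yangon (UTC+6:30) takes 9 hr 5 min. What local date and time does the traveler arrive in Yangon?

Convert departure to UTC: 11:55 − 5:45 = 06:10 UTC on May 14.
Add 8 hours 53 minutes leg 1 → 15:03 UTC.
Add 4 hours 20 minutes layover in Oakridge City → 19:23 UTC.
Add 9 hours and 5 minutes leg 2 → 04:28 UTC (May 15).
Yangon is UTC+6:30, so local arrival = 04:28 + 6:30 = 10:58 on May 15.

10:58 on May 15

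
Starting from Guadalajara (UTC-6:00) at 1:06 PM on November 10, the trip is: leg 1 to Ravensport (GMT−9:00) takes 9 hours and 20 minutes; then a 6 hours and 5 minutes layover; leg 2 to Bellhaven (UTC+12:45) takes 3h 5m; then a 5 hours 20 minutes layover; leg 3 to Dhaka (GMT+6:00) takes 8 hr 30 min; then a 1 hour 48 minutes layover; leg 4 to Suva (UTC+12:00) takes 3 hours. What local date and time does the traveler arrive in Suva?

Convert departure to UTC: 1:06 PM + 6:00 = 7:06 PM UTC on Nov 10.
Add 9 hours 20 minutes leg 1 → 4:26 AM UTC (Nov 11).
Add 6 hours 5 minutes layover in Ravensport → 10:31 AM UTC.
Add 3 hours and 5 minutes leg 2 → 1:36 PM UTC.
Add 5 hours 20 minutes layover in Bellhaven → 6:56 PM UTC.
Add 8 hours 30 minutes leg 3 → 3:26 AM UTC (Nov 12).
Add 1 hour 48 minutes layover in Dhaka → 5:14 AM UTC.
Add 3 hours leg 4 → 8:14 AM UTC.
Suva is UTC+12:00, so local arrival = 8:14 AM + 12:00 = 8:14 PM on Nov 12.

8:14 PM on Nov 12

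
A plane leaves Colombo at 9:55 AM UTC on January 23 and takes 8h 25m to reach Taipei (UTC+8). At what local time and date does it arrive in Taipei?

2:20 AM on Jan 24

Departure is given in UTC: 9:55 AM on Jan 23.
Add 8 hours 25 minutes → 6:20 PM UTC.
Taipei is UTC+8:00: 6:20 PM + 8:00 = 2:20 AM on Jan 24.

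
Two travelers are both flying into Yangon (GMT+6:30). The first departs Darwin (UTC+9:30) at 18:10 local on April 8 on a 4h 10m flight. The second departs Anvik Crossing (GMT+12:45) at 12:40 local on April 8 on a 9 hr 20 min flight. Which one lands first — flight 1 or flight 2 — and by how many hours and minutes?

the second, by 3 hours 35 minutes

Flight 1 in UTC: 18:10 − 9:30 = 08:40 on Apr 8.
+4 hours 10 minutes → arrive 12:50 UTC on Apr 8.
Flight 2 in UTC: 12:40 − 12:45 = 23:55 on Apr 7.
+9 hours and 20 minutes → arrive 09:15 UTC on Apr 8.
Flight 2 lands earlier by 3 hours 35 minutes.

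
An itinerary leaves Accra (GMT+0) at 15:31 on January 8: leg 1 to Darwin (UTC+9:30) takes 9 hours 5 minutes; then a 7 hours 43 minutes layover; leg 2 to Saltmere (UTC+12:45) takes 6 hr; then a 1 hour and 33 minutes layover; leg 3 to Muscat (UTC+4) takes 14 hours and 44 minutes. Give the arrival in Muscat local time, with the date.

10:36 on January 10

Accra is at UTC+0, so departure is already 15:31 UTC on Jan 8.
Add 9 hours 5 minutes leg 1 → 00:36 UTC (Jan 9).
Add 7 hours 43 minutes layover in Darwin → 08:19 UTC.
Add 6 hours leg 2 → 14:19 UTC.
Add 1 hour 33 minutes layover in Saltmere → 15:52 UTC.
Add 14 hours and 44 minutes leg 3 → 06:36 UTC (Jan 10).
Muscat is UTC+4:00, so local arrival = 06:36 + 4:00 = 10:36 on Jan 10.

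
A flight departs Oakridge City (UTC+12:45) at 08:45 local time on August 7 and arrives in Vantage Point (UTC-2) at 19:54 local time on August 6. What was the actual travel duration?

1 hour 54 minutes

Departure in UTC: 08:45 − 12:45 = 20:00 on Aug 6.
Arrival in UTC: 19:54 + 2:00 = 21:54 on Aug 6.
Elapsed = 21:54 − 20:00 = 1 hour 54 minutes.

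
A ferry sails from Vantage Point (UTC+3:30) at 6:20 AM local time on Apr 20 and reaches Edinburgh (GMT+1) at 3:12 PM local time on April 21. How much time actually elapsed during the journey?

Departure in UTC: 6:20 AM − 3:30 = 2:50 AM on Apr 20.
Arrival in UTC: 3:12 PM − 1:00 = 2:12 PM on Apr 21.
Elapsed = 2:12 PM − 2:50 AM (+1 day) = 35 hours 22 minutes.

35 hours 22 minutes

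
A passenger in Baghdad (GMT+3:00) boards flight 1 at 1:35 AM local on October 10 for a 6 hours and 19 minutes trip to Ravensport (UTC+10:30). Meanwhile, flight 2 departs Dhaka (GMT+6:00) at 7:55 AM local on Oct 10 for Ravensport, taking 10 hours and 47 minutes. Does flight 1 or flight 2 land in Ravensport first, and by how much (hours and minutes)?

the first, by 7 hours 48 minutes

Flight 1 in UTC: 1:35 AM − 3:00 = 10:35 PM on Oct 9.
+6 hours and 19 minutes → arrive 4:54 AM UTC on Oct 10.
Flight 2 in UTC: 7:55 AM − 6:00 = 1:55 AM on Oct 10.
+10 hours 47 minutes → arrive 12:42 PM UTC on Oct 10.
Flight 1 lands earlier by 7 hours 48 minutes.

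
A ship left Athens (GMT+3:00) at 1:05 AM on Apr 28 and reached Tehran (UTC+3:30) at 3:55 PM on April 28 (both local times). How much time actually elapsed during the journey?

14 hours 20 minutes

Tehran is 0:30 ahead of Athens.
Clock-face elapsed time (ignoring zones) is 14 hours 50 minutes.
Actual elapsed = 14 hours 50 minutes − 0:30 = 14 hours 20 minutes.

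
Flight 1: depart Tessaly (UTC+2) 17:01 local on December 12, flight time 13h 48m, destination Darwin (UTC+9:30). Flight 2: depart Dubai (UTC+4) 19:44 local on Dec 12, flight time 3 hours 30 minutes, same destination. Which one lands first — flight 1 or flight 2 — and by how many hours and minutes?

the second, by 9 hours 35 minutes

Flight 1 in UTC: 17:01 − 2:00 = 15:01 on Dec 12.
+13 hours and 48 minutes → arrive 04:49 UTC on Dec 13.
Flight 2 in UTC: 19:44 − 4:00 = 15:44 on Dec 12.
+3 hours 30 minutes → arrive 19:14 UTC on Dec 12.
Flight 2 lands earlier by 9 hours 35 minutes.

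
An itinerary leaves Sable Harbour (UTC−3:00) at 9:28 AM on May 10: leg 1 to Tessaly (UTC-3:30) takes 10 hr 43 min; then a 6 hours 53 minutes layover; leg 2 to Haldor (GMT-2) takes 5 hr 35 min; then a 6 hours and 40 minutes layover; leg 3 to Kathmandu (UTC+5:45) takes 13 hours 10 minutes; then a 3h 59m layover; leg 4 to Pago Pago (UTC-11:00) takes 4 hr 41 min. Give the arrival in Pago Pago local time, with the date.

5:09 AM on May 12

Convert departure to UTC: 9:28 AM + 3:00 = 12:28 PM UTC on May 10.
Add 10 hours and 43 minutes leg 1 → 11:11 PM UTC.
Add 6 hours 53 minutes layover in Tessaly → 6:04 AM UTC (May 11).
Add 5 hours and 35 minutes leg 2 → 11:39 AM UTC.
Add 6 hours and 40 minutes layover in Haldor → 6:19 PM UTC.
Add 13 hours 10 minutes leg 3 → 7:29 AM UTC (May 12).
Add 3 hours and 59 minutes layover in Kathmandu → 11:28 AM UTC.
Add 4 hours and 41 minutes leg 4 → 4:09 PM UTC.
Pago Pago is UTC−11:00, so local arrival = 4:09 PM − 11:00 = 5:09 AM on May 12.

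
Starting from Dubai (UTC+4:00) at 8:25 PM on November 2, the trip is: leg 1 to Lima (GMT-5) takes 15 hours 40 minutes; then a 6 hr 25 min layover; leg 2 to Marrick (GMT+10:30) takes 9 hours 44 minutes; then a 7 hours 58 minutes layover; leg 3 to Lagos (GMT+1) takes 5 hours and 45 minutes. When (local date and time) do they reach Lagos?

2:57 PM on November 4

Convert departure to UTC: 8:25 PM − 4:00 = 4:25 PM UTC on Nov 2.
Add 15 hours and 40 minutes leg 1 → 8:05 AM UTC (Nov 3).
Add 6 hours 25 minutes layover in Lima → 2:30 PM UTC.
Add 9 hours 44 minutes leg 2 → 12:14 AM UTC (Nov 4).
Add 7 hours 58 minutes layover in Marrick → 8:12 AM UTC.
Add 5 hours 45 minutes leg 3 → 1:57 PM UTC.
Lagos is UTC+1:00, so local arrival = 1:57 PM + 1:00 = 2:57 PM on Nov 4.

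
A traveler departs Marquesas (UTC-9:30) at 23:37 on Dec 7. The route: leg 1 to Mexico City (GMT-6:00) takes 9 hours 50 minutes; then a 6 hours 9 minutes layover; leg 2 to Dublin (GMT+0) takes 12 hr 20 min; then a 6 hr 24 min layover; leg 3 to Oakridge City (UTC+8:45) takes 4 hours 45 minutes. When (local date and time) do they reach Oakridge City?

Convert departure to UTC: 23:37 + 9:30 = 09:07 UTC on Dec 8.
Add 9 hours and 50 minutes leg 1 → 18:57 UTC.
Add 6 hours 9 minutes layover in Mexico City → 01:06 UTC (Dec 9).
Add 12 hours and 20 minutes leg 2 → 13:26 UTC.
Add 6 hours and 24 minutes layover in Dublin → 19:50 UTC.
Add 4 hours 45 minutes leg 3 → 00:35 UTC (Dec 10).
Oakridge City is UTC+8:45, so local arrival = 00:35 + 8:45 = 09:20 on Dec 10.

09:20 on Dec 10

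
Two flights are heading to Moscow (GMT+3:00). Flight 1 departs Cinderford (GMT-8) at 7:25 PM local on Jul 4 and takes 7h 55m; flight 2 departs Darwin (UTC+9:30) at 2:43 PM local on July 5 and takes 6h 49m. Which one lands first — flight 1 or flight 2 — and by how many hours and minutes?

the first, by 42 minutes

Flight 1 in UTC: 7:25 PM + 8:00 = 3:25 AM on Jul 5.
+7 hours 55 minutes → arrive 11:20 AM UTC on Jul 5.
Flight 2 in UTC: 2:43 PM − 9:30 = 5:13 AM on Jul 5.
+6 hours and 49 minutes → arrive 12:02 PM UTC on Jul 5.
Flight 1 lands earlier by 42 minutes.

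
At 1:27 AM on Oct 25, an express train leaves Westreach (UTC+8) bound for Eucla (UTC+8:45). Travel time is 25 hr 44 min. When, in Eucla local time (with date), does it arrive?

3:56 AM on October 26

Eucla is 0:45 ahead of Westreach.
After 25 hours 44 minutes it is 3:11 AM (Oct 26) in Westreach.
Shift by the zone difference: 3:11 AM + 0:45 = 3:56 AM on Oct 26 in Eucla.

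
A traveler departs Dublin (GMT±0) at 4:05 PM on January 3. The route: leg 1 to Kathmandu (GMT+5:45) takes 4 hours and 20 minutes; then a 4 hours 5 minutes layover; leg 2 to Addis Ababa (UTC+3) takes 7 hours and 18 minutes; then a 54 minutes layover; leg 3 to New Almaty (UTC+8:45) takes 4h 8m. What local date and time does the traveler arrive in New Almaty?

Dublin is at UTC+0, so departure is already 4:05 PM UTC on Jan 3.
Add 4 hours 20 minutes leg 1 → 8:25 PM UTC.
Add 4 hours and 5 minutes layover in Kathmandu → 12:30 AM UTC (Jan 4).
Add 7 hours 18 minutes leg 2 → 7:48 AM UTC.
Add 54 minutes layover in Addis Ababa → 8:42 AM UTC.
Add 4 hours 8 minutes leg 3 → 12:50 PM UTC.
New Almaty is UTC+8:45, so local arrival = 12:50 PM + 8:45 = 9:35 PM on Jan 4.

9:35 PM on Jan 4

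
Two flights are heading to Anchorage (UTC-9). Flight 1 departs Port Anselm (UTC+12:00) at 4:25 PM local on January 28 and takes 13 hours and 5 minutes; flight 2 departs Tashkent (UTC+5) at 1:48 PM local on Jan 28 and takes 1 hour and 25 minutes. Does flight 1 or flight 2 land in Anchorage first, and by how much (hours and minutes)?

Flight 1 in UTC: 4:25 PM − 12:00 = 4:25 AM on Jan 28.
+13 hours and 5 minutes → arrive 5:30 PM UTC on Jan 28.
Flight 2 in UTC: 1:48 PM − 5:00 = 8:48 AM on Jan 28.
+1 hour and 25 minutes → arrive 10:13 AM UTC on Jan 28.
Flight 2 lands earlier by 7 hours 17 minutes.

the second, by 7 hours 17 minutes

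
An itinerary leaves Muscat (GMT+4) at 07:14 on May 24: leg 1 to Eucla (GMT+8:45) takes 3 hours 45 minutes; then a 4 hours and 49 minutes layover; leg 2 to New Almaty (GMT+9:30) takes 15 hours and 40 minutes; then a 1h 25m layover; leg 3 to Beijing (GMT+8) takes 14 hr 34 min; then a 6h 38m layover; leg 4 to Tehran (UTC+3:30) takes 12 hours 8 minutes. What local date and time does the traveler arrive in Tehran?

Convert departure to UTC: 07:14 − 4:00 = 03:14 UTC on May 24.
Add 3 hours 45 minutes leg 1 → 06:59 UTC.
Add 4 hours and 49 minutes layover in Eucla → 11:48 UTC.
Add 15 hours and 40 minutes leg 2 → 03:28 UTC (May 25).
Add 1 hour and 25 minutes layover in New Almaty → 04:53 UTC.
Add 14 hours 34 minutes leg 3 → 19:27 UTC.
Add 6 hours 38 minutes layover in Beijing → 02:05 UTC (May 26).
Add 12 hours and 8 minutes leg 4 → 14:13 UTC.
Tehran is UTC+3:30, so local arrival = 14:13 + 3:30 = 17:43 on May 26.

17:43 on May 26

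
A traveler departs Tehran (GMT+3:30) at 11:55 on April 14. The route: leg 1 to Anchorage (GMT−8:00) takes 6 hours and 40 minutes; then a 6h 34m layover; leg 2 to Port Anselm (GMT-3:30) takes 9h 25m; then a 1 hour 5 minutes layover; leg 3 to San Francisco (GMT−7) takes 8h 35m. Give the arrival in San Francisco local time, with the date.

Convert departure to UTC: 11:55 − 3:30 = 08:25 UTC on Apr 14.
Add 6 hours 40 minutes leg 1 → 15:05 UTC.
Add 6 hours and 34 minutes layover in Anchorage → 21:39 UTC.
Add 9 hours 25 minutes leg 2 → 07:04 UTC (Apr 15).
Add 1 hour and 5 minutes layover in Port Anselm → 08:09 UTC.
Add 8 hours 35 minutes leg 3 → 16:44 UTC.
San Francisco is UTC−7:00, so local arrival = 16:44 − 7:00 = 09:44 on Apr 15.

09:44 on Apr 15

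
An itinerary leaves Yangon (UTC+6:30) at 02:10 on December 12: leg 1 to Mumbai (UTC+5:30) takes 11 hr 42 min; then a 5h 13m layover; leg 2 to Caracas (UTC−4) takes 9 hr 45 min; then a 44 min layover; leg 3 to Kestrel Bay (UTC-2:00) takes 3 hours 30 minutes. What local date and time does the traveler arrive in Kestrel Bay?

00:34 on Dec 13

Convert departure to UTC: 02:10 − 6:30 = 19:40 UTC on Dec 11.
Add 11 hours and 42 minutes leg 1 → 07:22 UTC (Dec 12).
Add 5 hours and 13 minutes layover in Mumbai → 12:35 UTC.
Add 9 hours and 45 minutes leg 2 → 22:20 UTC.
Add 44 minutes layover in Caracas → 23:04 UTC.
Add 3 hours and 30 minutes leg 3 → 02:34 UTC (Dec 13).
Kestrel Bay is UTC−2:00, so local arrival = 02:34 − 2:00 = 00:34 on Dec 13.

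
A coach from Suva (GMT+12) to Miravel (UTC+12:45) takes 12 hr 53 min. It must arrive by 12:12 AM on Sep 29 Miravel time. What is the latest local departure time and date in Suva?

10:34 AM on Sep 28

Target arrival in UTC: 12:12 AM − 12:45 = 11:27 AM on Sep 28.
Subtract 12 hours and 53 minutes → departure 10:34 PM UTC on Sep 27.
Suva is UTC+12:00: 10:34 PM + 12:00 = 10:34 AM on Sep 28.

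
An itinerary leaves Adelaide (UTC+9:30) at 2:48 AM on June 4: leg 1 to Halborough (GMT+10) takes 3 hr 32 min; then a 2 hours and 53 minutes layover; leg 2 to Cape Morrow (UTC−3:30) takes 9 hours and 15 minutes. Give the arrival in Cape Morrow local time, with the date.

5:28 AM on Jun 4

Convert departure to UTC: 2:48 AM − 9:30 = 5:18 PM UTC on Jun 3.
Add 3 hours and 32 minutes leg 1 → 8:50 PM UTC.
Add 2 hours 53 minutes layover in Halborough → 11:43 PM UTC.
Add 9 hours and 15 minutes leg 2 → 8:58 AM UTC (Jun 4).
Cape Morrow is UTC−3:30, so local arrival = 8:58 AM − 3:30 = 5:28 AM on Jun 4.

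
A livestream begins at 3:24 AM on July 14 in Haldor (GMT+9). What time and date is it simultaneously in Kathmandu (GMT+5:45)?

12:09 AM on Jul 14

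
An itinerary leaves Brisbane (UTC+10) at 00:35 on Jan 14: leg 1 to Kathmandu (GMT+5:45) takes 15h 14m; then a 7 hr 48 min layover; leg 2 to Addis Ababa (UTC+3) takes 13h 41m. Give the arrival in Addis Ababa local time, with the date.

06:18 on Jan 15

Convert departure to UTC: 00:35 − 10:00 = 14:35 UTC on Jan 13.
Add 15 hours 14 minutes leg 1 → 05:49 UTC (Jan 14).
Add 7 hours 48 minutes layover in Kathmandu → 13:37 UTC.
Add 13 hours 41 minutes leg 2 → 03:18 UTC (Jan 15).
Addis Ababa is UTC+3:00, so local arrival = 03:18 + 3:00 = 06:18 on Jan 15.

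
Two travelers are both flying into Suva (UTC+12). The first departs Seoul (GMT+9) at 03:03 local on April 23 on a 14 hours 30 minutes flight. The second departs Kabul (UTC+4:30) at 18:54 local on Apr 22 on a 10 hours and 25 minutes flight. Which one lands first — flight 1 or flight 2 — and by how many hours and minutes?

the second, by 7 hours 44 minutes

Flight 1 in UTC: 03:03 − 9:00 = 18:03 on Apr 22.
+14 hours and 30 minutes → arrive 08:33 UTC on Apr 23.
Flight 2 in UTC: 18:54 − 4:30 = 14:24 on Apr 22.
+10 hours and 25 minutes → arrive 00:49 UTC on Apr 23.
Flight 2 lands earlier by 7 hours 44 minutes.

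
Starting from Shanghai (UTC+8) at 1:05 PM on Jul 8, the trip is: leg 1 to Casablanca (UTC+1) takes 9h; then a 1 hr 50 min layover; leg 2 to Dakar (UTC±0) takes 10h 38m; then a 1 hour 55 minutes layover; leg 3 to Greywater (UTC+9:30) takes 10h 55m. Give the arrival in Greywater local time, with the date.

12:53 AM on July 10

Convert departure to UTC: 1:05 PM − 8:00 = 5:05 AM UTC on Jul 8.
Add 9 hours leg 1 → 2:05 PM UTC.
Add 1 hour 50 minutes layover in Casablanca → 3:55 PM UTC.
Add 10 hours 38 minutes leg 2 → 2:33 AM UTC (Jul 9).
Add 1 hour 55 minutes layover in Dakar → 4:28 AM UTC.
Add 10 hours and 55 minutes leg 3 → 3:23 PM UTC.
Greywater is UTC+9:30, so local arrival = 3:23 PM + 9:30 = 12:53 AM on Jul 10.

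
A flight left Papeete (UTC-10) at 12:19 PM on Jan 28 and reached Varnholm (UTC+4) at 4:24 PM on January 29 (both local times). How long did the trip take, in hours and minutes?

Departure in UTC: 12:19 PM + 10:00 = 10:19 PM on Jan 28.
Arrival in UTC: 4:24 PM − 4:00 = 12:24 PM on Jan 29.
Elapsed = 12:24 PM − 10:19 PM (+1 day) = 14 hours 5 minutes.

14 hours 5 minutes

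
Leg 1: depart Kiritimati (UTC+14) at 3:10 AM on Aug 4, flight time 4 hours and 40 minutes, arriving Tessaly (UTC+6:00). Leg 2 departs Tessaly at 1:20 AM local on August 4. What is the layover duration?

1 hour 30 minutes

Convert departure to UTC: 3:10 AM − 14:00 = 1:10 PM UTC on Aug 3.
Add 4 hours 40 minutes flight time → 5:50 PM UTC.
Tessaly is UTC+6:00, so local arrival = 5:50 PM + 6:00 = 11:50 PM on Aug 3.
Layover = 1:20 AM − 11:50 PM (+1 day) = 1 hour 30 minutes.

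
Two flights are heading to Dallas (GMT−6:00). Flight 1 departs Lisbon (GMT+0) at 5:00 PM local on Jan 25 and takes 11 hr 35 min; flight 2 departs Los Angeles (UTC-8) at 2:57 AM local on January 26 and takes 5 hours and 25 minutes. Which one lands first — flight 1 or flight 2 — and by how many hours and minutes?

the first, by 11 hours 47 minutes

Flight 1 departs at 5:00 PM UTC (Jan 25).
+11 hours 35 minutes → arrive 4:35 AM UTC on Jan 26.
Flight 2 in UTC: 2:57 AM + 8:00 = 10:57 AM on Jan 26.
+5 hours 25 minutes → arrive 4:22 PM UTC on Jan 26.
Flight 1 lands earlier by 11 hours 47 minutes.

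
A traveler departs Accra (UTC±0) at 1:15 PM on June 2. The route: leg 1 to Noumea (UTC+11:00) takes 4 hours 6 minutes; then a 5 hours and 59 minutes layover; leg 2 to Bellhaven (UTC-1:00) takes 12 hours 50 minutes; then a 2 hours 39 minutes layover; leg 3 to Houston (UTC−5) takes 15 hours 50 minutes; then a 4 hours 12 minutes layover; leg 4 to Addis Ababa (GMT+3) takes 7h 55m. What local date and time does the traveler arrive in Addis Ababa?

9:46 PM on Jun 4

Accra is at UTC+0, so departure is already 1:15 PM UTC on Jun 2.
Add 4 hours 6 minutes leg 1 → 5:21 PM UTC.
Add 5 hours and 59 minutes layover in Noumea → 11:20 PM UTC.
Add 12 hours and 50 minutes leg 2 → 12:10 PM UTC (Jun 3).
Add 2 hours 39 minutes layover in Bellhaven → 2:49 PM UTC.
Add 15 hours 50 minutes leg 3 → 6:39 AM UTC (Jun 4).
Add 4 hours 12 minutes layover in Houston → 10:51 AM UTC.
Add 7 hours 55 minutes leg 4 → 6:46 PM UTC.
Addis Ababa is UTC+3:00, so local arrival = 6:46 PM + 3:00 = 9:46 PM on Jun 4.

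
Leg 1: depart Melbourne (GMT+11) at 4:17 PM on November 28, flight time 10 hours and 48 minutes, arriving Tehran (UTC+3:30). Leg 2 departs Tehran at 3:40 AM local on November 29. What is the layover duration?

Convert departure to UTC: 4:17 PM − 11:00 = 5:17 AM UTC on Nov 28.
Add 10 hours and 48 minutes flight time → 4:05 PM UTC.
Tehran is UTC+3:30, so local arrival = 4:05 PM + 3:30 = 7:35 PM on Nov 28.
Layover = 3:40 AM − 7:35 PM (+1 day) = 8 hours 5 minutes.

8 hours 5 minutes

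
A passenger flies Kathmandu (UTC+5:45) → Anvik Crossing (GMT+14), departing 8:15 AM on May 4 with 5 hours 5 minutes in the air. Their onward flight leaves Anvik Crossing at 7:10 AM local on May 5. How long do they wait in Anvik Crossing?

9 hours 35 minutes

Convert departure to UTC: 8:15 AM − 5:45 = 2:30 AM UTC on May 4.
Add 5 hours and 5 minutes flight time → 7:35 AM UTC.
Anvik Crossing is UTC+14:00, so local arrival = 7:35 AM + 14:00 = 9:35 PM on May 4.
Layover = 7:10 AM − 9:35 PM (+1 day) = 9 hours 35 minutes.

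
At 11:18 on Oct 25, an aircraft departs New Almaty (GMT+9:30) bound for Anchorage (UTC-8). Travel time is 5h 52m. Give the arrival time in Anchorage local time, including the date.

23:40 on Oct 24

Convert departure to UTC: 11:18 − 9:30 = 01:48 UTC on Oct 25.
Add 5 hours and 52 minutes travel time → 07:40 UTC.
Anchorage is UTC−8:00, so local arrival = 07:40 − 8:00 = 23:40 on Oct 24.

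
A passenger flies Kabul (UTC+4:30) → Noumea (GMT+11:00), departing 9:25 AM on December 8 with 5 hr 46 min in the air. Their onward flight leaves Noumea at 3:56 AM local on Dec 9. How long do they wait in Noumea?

Convert departure to UTC: 9:25 AM − 4:30 = 4:55 AM UTC on Dec 8.
Add 5 hours and 46 minutes flight time → 10:41 AM UTC.
Noumea is UTC+11:00, so local arrival = 10:41 AM + 11:00 = 9:41 PM on Dec 8.
Layover = 3:56 AM − 9:41 PM (+1 day) = 6 hours 15 minutes.

6 hours 15 minutes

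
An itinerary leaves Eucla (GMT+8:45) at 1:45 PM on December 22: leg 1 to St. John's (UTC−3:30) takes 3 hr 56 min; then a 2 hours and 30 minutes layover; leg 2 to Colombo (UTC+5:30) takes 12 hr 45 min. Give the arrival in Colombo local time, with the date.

5:41 AM on December 23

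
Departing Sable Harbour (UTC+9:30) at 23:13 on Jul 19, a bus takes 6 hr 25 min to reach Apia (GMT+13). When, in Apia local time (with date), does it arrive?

Convert departure to UTC: 23:13 − 9:30 = 13:43 UTC on Jul 19.
Add 6 hours 25 minutes travel time → 20:08 UTC.
Apia is UTC+13:00, so local arrival = 20:08 + 13:00 = 09:08 on Jul 20.

09:08 on July 20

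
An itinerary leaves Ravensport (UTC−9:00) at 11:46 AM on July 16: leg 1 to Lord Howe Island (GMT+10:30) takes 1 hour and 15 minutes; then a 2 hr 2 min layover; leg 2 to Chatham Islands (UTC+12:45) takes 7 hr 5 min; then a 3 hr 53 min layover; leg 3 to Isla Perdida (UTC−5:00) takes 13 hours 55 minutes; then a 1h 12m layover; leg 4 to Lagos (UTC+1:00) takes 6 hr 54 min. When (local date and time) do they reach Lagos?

10:02 AM on Jul 18

Convert departure to UTC: 11:46 AM + 9:00 = 8:46 PM UTC on Jul 16.
Add 1 hour and 15 minutes leg 1 → 10:01 PM UTC.
Add 2 hours 2 minutes layover in Lord Howe Island → 12:03 AM UTC (Jul 17).
Add 7 hours 5 minutes leg 2 → 7:08 AM UTC.
Add 3 hours 53 minutes layover in Chatham Islands → 11:01 AM UTC.
Add 13 hours 55 minutes leg 3 → 12:56 AM UTC (Jul 18).
Add 1 hour 12 minutes layover in Isla Perdida → 2:08 AM UTC.
Add 6 hours 54 minutes leg 4 → 9:02 AM UTC.
Lagos is UTC+1:00, so local arrival = 9:02 AM + 1:00 = 10:02 AM on Jul 18.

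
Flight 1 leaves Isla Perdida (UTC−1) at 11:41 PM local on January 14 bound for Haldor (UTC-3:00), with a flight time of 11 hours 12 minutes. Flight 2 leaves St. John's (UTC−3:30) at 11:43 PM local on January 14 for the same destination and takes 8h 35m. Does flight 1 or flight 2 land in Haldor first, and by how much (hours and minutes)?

the second, by 5 minutes

Flight 1 in UTC: 11:41 PM + 1:00 = 12:41 AM on Jan 15.
+11 hours 12 minutes → arrive 11:53 AM UTC on Jan 15.
Flight 2 in UTC: 11:43 PM + 3:30 = 3:13 AM on Jan 15.
+8 hours 35 minutes → arrive 11:48 AM UTC on Jan 15.
Flight 2 lands earlier by 5 minutes.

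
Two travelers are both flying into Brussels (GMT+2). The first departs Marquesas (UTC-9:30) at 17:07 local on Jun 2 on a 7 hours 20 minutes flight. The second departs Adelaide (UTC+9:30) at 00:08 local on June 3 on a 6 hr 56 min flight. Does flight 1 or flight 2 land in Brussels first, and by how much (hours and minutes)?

the second, by 12 hours 23 minutes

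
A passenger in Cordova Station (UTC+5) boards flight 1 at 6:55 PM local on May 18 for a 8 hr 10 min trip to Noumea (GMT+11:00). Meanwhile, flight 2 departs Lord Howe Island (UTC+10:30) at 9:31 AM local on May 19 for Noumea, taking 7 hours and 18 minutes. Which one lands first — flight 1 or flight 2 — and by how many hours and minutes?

the first, by 8 hours 14 minutes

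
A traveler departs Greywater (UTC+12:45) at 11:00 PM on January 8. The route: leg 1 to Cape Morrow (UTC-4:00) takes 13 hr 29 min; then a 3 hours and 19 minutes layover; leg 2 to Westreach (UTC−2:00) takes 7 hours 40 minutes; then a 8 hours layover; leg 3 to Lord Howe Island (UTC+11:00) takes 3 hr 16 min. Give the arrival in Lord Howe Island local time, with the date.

Convert departure to UTC: 11:00 PM − 12:45 = 10:15 AM UTC on Jan 8.
Add 13 hours and 29 minutes leg 1 → 11:44 PM UTC.
Add 3 hours and 19 minutes layover in Cape Morrow → 3:03 AM UTC (Jan 9).
Add 7 hours and 40 minutes leg 2 → 10:43 AM UTC.
Add 8 hours layover in Westreach → 6:43 PM UTC.
Add 3 hours and 16 minutes leg 3 → 9:59 PM UTC.
Lord Howe Island is UTC+11:00, so local arrival = 9:59 PM + 11:00 = 8:59 AM on Jan 10.

8:59 AM on Jan 10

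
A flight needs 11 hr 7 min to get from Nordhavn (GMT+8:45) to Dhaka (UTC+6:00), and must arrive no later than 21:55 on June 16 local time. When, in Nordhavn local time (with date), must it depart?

Target arrival in UTC: 21:55 − 6:00 = 15:55 on Jun 16.
Subtract 11 hours 7 minutes → departure 04:48 UTC on Jun 16.
Nordhavn is UTC+8:45: 04:48 + 8:45 = 13:33 on Jun 16.

13:33 on Jun 16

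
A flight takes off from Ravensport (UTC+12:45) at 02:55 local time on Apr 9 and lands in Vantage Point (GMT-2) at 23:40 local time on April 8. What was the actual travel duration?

Departure in UTC: 02:55 − 12:45 = 14:10 on Apr 8.
Arrival in UTC: 23:40 + 2:00 = 01:40 on Apr 9.
Elapsed = 01:40 − 14:10 (+1 day) = 11 hours 30 minutes.

11 hours 30 minutes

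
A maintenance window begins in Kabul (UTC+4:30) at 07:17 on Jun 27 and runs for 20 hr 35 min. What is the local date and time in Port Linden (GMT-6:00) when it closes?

17:22 on Jun 27

Convert start to UTC: 07:17 − 4:30 = 02:47 UTC on Jun 27.
Add 20 hours and 35 minutes duration → 23:22 UTC.
Port Linden is UTC−6:00, so local end time = 23:22 − 6:00 = 17:22 on Jun 27.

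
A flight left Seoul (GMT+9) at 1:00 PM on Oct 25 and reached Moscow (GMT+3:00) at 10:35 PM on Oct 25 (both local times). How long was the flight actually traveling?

15 hours 35 minutes

Departure in UTC: 1:00 PM − 9:00 = 4:00 AM on Oct 25.
Arrival in UTC: 10:35 PM − 3:00 = 7:35 PM on Oct 25.
Elapsed = 7:35 PM − 4:00 AM = 15 hours 35 minutes.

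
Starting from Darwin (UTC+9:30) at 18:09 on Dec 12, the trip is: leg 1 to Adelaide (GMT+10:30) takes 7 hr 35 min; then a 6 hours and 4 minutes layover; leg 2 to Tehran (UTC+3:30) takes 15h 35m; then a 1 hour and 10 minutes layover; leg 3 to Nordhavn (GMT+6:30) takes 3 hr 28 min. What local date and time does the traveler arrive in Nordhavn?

Convert departure to UTC: 18:09 − 9:30 = 08:39 UTC on Dec 12.
Add 7 hours 35 minutes leg 1 → 16:14 UTC.
Add 6 hours and 4 minutes layover in Adelaide → 22:18 UTC.
Add 15 hours and 35 minutes leg 2 → 13:53 UTC (Dec 13).
Add 1 hour 10 minutes layover in Tehran → 15:03 UTC.
Add 3 hours 28 minutes leg 3 → 18:31 UTC.
Nordhavn is UTC+6:30, so local arrival = 18:31 + 6:30 = 01:01 on Dec 14.

01:01 on Dec 14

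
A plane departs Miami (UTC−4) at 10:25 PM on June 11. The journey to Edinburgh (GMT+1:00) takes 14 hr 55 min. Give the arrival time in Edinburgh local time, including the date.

6:20 PM on June 12

Convert departure to UTC: 10:25 PM + 4:00 = 2:25 AM UTC on Jun 12.
Add 14 hours and 55 minutes travel time → 5:20 PM UTC.
Edinburgh is UTC+1:00, so local arrival = 5:20 PM + 1:00 = 6:20 PM on Jun 12.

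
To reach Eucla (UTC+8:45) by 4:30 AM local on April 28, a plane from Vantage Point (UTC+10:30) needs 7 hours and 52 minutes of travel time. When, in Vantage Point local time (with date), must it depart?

Target arrival in UTC: 4:30 AM − 8:45 = 7:45 PM on Apr 27.
Subtract 7 hours 52 minutes → departure 11:53 AM UTC on Apr 27.
Vantage Point is UTC+10:30: 11:53 AM + 10:30 = 10:23 PM on Apr 27.

10:23 PM on Apr 27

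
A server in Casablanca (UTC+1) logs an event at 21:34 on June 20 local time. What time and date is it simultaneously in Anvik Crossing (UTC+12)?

In UTC: 21:34 − 1:00 = 20:34 on Jun 20.
Anvik Crossing is UTC+12:00: 20:34 + 12:00 = 08:34 on Jun 21.

08:34 on June 21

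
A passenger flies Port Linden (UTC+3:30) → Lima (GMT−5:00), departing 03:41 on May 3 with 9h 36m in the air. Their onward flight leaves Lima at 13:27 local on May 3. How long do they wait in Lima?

Convert departure to UTC: 03:41 − 3:30 = 00:11 UTC on May 3.
Add 9 hours and 36 minutes flight time → 09:47 UTC.
Lima is UTC−5:00, so local arrival = 09:47 − 5:00 = 04:47 on May 3.
Layover = 13:27 − 04:47 = 8 hours 40 minutes.

8 hours 40 minutes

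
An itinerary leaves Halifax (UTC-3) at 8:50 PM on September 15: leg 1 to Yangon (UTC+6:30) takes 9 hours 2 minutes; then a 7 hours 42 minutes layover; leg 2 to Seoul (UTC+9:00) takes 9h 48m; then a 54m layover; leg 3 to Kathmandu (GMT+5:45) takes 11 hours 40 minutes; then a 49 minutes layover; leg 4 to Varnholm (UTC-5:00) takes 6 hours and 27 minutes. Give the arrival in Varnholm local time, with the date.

5:12 PM on Sep 17

Convert departure to UTC: 8:50 PM + 3:00 = 11:50 PM UTC on Sep 15.
Add 9 hours 2 minutes leg 1 → 8:52 AM UTC (Sep 16).
Add 7 hours and 42 minutes layover in Yangon → 4:34 PM UTC.
Add 9 hours and 48 minutes leg 2 → 2:22 AM UTC (Sep 17).
Add 54 minutes layover in Seoul → 3:16 AM UTC.
Add 11 hours 40 minutes leg 3 → 2:56 PM UTC.
Add 49 minutes layover in Kathmandu → 3:45 PM UTC.
Add 6 hours and 27 minutes leg 4 → 10:12 PM UTC.
Varnholm is UTC−5:00, so local arrival = 10:12 PM − 5:00 = 5:12 PM on Sep 17.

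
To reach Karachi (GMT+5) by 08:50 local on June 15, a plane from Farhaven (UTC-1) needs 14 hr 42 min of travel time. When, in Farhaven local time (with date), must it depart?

12:08 on June 14

Target arrival in UTC: 08:50 − 5:00 = 03:50 on Jun 15.
Subtract 14 hours and 42 minutes → departure 13:08 UTC on Jun 14.
Farhaven is UTC−1:00: 13:08 − 1:00 = 12:08 on Jun 14.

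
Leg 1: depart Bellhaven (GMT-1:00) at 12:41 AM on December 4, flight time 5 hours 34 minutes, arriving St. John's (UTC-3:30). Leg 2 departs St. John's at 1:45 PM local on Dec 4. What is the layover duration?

10 hours

Convert departure to UTC: 12:41 AM + 1:00 = 1:41 AM UTC on Dec 4.
Add 5 hours 34 minutes flight time → 7:15 AM UTC.
St. John's is UTC−3:30, so local arrival = 7:15 AM − 3:30 = 3:45 AM on Dec 4.
Layover = 1:45 PM − 3:45 AM = 10 hours.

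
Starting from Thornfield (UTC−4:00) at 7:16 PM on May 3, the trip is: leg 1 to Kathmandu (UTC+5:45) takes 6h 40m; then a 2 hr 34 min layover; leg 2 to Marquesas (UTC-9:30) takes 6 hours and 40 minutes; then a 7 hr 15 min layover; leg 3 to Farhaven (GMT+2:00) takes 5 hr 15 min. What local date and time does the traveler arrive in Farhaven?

Convert departure to UTC: 7:16 PM + 4:00 = 11:16 PM UTC on May 3.
Add 6 hours and 40 minutes leg 1 → 5:56 AM UTC (May 4).
Add 2 hours and 34 minutes layover in Kathmandu → 8:30 AM UTC.
Add 6 hours and 40 minutes leg 2 → 3:10 PM UTC.
Add 7 hours and 15 minutes layover in Marquesas → 10:25 PM UTC.
Add 5 hours and 15 minutes leg 3 → 3:40 AM UTC (May 5).
Farhaven is UTC+2:00, so local arrival = 3:40 AM + 2:00 = 5:40 AM on May 5.

5:40 AM on May 5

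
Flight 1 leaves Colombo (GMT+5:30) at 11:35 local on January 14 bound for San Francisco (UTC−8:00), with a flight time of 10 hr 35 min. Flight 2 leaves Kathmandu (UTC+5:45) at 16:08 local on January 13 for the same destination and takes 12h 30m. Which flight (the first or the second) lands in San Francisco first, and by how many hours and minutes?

Flight 1 in UTC: 11:35 − 5:30 = 06:05 on Jan 14.
+10 hours 35 minutes → arrive 16:40 UTC on Jan 14.
Flight 2 in UTC: 16:08 − 5:45 = 10:23 on Jan 13.
+12 hours and 30 minutes → arrive 22:53 UTC on Jan 13.
Flight 2 lands earlier by 17 hours 47 minutes.

the second, by 17 hours 47 minutes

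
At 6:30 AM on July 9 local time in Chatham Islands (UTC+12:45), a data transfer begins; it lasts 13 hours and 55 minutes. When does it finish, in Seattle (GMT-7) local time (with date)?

Convert start to UTC: 6:30 AM − 12:45 = 5:45 PM UTC on Jul 8.
Add 13 hours and 55 minutes duration → 7:40 AM UTC (Jul 9).
Seattle is UTC−7:00, so local end time = 7:40 AM − 7:00 = 12:40 AM on Jul 9.

12:40 AM on Jul 9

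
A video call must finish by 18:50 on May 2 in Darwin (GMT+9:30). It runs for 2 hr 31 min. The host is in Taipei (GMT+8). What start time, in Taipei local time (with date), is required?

14:49 on May 2

Target end time in UTC: 18:50 − 9:30 = 09:20 on May 2.
Subtract 2 hours and 31 minutes → start 06:49 UTC on May 2.
Taipei is UTC+8:00: 06:49 + 8:00 = 14:49 on May 2.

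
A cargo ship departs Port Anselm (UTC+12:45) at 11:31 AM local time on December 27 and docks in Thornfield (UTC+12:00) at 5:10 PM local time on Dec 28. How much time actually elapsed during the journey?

30 hours 24 minutes

Thornfield is 0:45 behind Port Anselm.
Clock-face elapsed time (ignoring zones) is 29 hours 39 minutes.
Actual elapsed = 29 hours 39 minutes + 0:45 = 30 hours 24 minutes.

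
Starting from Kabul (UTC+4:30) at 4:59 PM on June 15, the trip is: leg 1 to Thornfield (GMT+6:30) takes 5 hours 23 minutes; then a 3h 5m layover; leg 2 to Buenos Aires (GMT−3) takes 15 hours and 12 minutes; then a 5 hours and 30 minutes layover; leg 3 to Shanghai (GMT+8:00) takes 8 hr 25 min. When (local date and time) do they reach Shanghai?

10:04 AM on Jun 17

Convert departure to UTC: 4:59 PM − 4:30 = 12:29 PM UTC on Jun 15.
Add 5 hours and 23 minutes leg 1 → 5:52 PM UTC.
Add 3 hours 5 minutes layover in Thornfield → 8:57 PM UTC.
Add 15 hours 12 minutes leg 2 → 12:09 PM UTC (Jun 16).
Add 5 hours 30 minutes layover in Buenos Aires → 5:39 PM UTC.
Add 8 hours 25 minutes leg 3 → 2:04 AM UTC (Jun 17).
Shanghai is UTC+8:00, so local arrival = 2:04 AM + 8:00 = 10:04 AM on Jun 17.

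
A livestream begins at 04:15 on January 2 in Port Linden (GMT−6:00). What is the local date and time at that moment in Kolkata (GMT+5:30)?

Kolkata is 11:30 ahead of Port Linden.
Shift by the zone difference: 04:15 + 11:30 = 15:45 on Jan 2 in Kolkata.

15:45 on Jan 2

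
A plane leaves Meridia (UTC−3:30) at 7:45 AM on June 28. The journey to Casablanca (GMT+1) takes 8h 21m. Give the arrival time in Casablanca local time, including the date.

Casablanca is 4:30 ahead of Meridia.
After 8 hours and 21 minutes it is 4:06 PM in Meridia.
Shift by the zone difference: 4:06 PM + 4:30 = 8:36 PM on Jun 28 in Casablanca.

8:36 PM on June 28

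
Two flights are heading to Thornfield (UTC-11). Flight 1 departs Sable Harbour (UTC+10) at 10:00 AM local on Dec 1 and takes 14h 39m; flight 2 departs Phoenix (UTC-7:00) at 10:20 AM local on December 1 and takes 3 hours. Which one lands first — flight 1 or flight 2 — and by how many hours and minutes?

the first, by 5 hours 41 minutes

Flight 1 in UTC: 10:00 AM − 10:00 = 12:00 AM on Dec 1.
+14 hours and 39 minutes → arrive 2:39 PM UTC on Dec 1.
Flight 2 in UTC: 10:20 AM + 7:00 = 5:20 PM on Dec 1.
+3 hours → arrive 8:20 PM UTC on Dec 1.
Flight 1 lands earlier by 5 hours 41 minutes.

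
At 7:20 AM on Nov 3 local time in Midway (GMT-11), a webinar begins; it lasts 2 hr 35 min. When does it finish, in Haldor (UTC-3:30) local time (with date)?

5:25 PM on November 3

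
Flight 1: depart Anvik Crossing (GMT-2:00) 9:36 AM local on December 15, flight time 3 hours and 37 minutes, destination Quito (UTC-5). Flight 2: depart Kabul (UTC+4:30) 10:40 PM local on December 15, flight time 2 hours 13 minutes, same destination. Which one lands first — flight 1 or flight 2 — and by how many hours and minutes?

the first, by 5 hours 10 minutes

Flight 1 in UTC: 9:36 AM + 2:00 = 11:36 AM on Dec 15.
+3 hours 37 minutes → arrive 3:13 PM UTC on Dec 15.
Flight 2 in UTC: 10:40 PM − 4:30 = 6:10 PM on Dec 15.
+2 hours and 13 minutes → arrive 8:23 PM UTC on Dec 15.
Flight 1 lands earlier by 5 hours 10 minutes.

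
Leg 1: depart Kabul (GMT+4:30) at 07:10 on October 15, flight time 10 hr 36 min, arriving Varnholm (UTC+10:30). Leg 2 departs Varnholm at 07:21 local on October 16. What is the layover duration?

Convert departure to UTC: 07:10 − 4:30 = 02:40 UTC on Oct 15.
Add 10 hours and 36 minutes flight time → 13:16 UTC.
Varnholm is UTC+10:30, so local arrival = 13:16 + 10:30 = 23:46 on Oct 15.
Layover = 07:21 − 23:46 (+1 day) = 7 hours 35 minutes.

7 hours 35 minutes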